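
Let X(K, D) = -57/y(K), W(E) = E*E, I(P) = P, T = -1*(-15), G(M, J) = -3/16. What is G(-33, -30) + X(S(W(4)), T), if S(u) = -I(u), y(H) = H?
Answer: 27/8 ≈ 3.3750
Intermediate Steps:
G(M, J) = -3/16 (G(M, J) = -3*1/16 = -3/16)
T = 15
W(E) = E**2
S(u) = -u
X(K, D) = -57/K
G(-33, -30) + X(S(W(4)), T) = -3/16 - 57/((-1*4**2)) = -3/16 - 57/((-1*16)) = -3/16 - 57/(-16) = -3/16 - 57*(-1/16) = -3/16 + 57/16 = 27/8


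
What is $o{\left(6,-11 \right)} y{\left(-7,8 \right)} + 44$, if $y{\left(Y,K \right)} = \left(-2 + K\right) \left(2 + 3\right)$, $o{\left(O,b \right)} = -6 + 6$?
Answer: $44$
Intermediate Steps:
$o{\left(O,b \right)} = 0$
$y{\left(Y,K \right)} = -10 + 5 K$ ($y{\left(Y,K \right)} = \left(-2 + K\right) 5 = -10 + 5 K$)
$o{\left(6,-11 \right)} y{\left(-7,8 \right)} + 44 = 0 \left(-10 + 5 \cdot 8\right) + 44 = 0 \left(-10 + 40\right) + 44 = 0 \cdot 30 + 44 = 0 + 44 = 44$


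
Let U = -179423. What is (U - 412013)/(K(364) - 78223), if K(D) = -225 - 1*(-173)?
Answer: 591436/78275 ≈ 7.5559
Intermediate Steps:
K(D) = -52 (K(D) = -225 + 173 = -52)
(U - 412013)/(K(364) - 78223) = (-179423 - 412013)/(-52 - 78223) = -591436/(-78275) = -591436*(-1/78275) = 591436/78275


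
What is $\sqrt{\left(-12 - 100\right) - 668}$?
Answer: $2 i \sqrt{195} \approx 27.928 i$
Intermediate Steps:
$\sqrt{\left(-12 - 100\right) - 668} = \sqrt{\left(-12 - 100\right) + \left(-8175 + 7507\right)} = \sqrt{-112 - 668} = \sqrt{-780} = 2 i \sqrt{195}$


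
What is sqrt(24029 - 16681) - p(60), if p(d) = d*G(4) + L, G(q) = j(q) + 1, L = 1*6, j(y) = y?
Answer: -306 + 2*sqrt(1837) ≈ -220.28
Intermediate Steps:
L = 6
G(q) = 1 + q (G(q) = q + 1 = 1 + q)
p(d) = 6 + 5*d (p(d) = d*(1 + 4) + 6 = d*5 + 6 = 5*d + 6 = 6 + 5*d)
sqrt(24029 - 16681) - p(60) = sqrt(24029 - 16681) - (6 + 5*60) = sqrt(7348) - (6 + 300) = 2*sqrt(1837) - 1*306 = 2*sqrt(1837) - 306 = -306 + 2*sqrt(1837)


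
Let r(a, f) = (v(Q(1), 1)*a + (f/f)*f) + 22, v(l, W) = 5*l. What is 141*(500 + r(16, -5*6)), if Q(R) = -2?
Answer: 46812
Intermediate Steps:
r(a, f) = 22 + f - 10*a (r(a, f) = ((5*(-2))*a + (f/f)*f) + 22 = (-10*a + 1*f) + 22 = (-10*a + f) + 22 = (f - 10*a) + 22 = 22 + f - 10*a)
141*(500 + r(16, -5*6)) = 141*(500 + (22 - 5*6 - 10*16)) = 141*(500 + (22 - 30 - 160)) = 141*(500 - 168) = 141*332 = 46812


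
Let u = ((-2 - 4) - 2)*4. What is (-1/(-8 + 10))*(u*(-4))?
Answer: -64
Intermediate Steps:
u = -32 (u = (-6 - 2)*4 = -8*4 = -32)
(-1/(-8 + 10))*(u*(-4)) = (-1/(-8 + 10))*(-32*(-4)) = (-1/2)*128 = ((½)*(-1))*128 = -½*128 = -64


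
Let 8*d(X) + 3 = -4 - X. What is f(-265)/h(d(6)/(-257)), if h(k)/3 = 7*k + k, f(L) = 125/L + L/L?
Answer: 7196/2067 ≈ 3.4814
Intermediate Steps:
d(X) = -7/8 - X/8 (d(X) = -3/8 + (-4 - X)/8 = -3/8 + (-1/2 - X/8) = -7/8 - X/8)
f(L) = 1 + 125/L (f(L) = 125/L + 1 = 1 + 125/L)
h(k) = 24*k (h(k) = 3*(7*k + k) = 3*(8*k) = 24*k)
f(-265)/h(d(6)/(-257)) = ((125 - 265)/(-265))/((24*((-7/8 - 1/8*6)/(-257)))) = (-1/265*(-140))/((24*((-7/8 - 3/4)*(-1/257)))) = 28/(53*((24*(-13/8*(-1/257))))) = 28/(53*((24*(13/2056)))) = 28/(53*(39/257)) = (28/53)*(257/39) = 7196/2067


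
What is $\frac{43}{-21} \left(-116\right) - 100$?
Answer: $\frac{2888}{21} \approx 137.52$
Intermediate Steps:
$\frac{43}{-21} \left(-116\right) - 100 = 43 \left(- \frac{1}{21}\right) \left(-116\right) - 100 = \left(- \frac{43}{21}\right) \left(-116\right) - 100 = \frac{4988}{21} - 100 = \frac{2888}{21}$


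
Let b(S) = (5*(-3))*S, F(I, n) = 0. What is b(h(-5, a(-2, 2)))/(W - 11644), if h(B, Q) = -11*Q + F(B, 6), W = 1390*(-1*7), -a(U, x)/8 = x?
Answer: 1320/10687 ≈ 0.12351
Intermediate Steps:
a(U, x) = -8*x
W = -9730 (W = 1390*(-7) = -9730)
h(B, Q) = -11*Q (h(B, Q) = -11*Q + 0 = -11*Q)
b(S) = -15*S
b(h(-5, a(-2, 2)))/(W - 11644) = (-(-165)*(-8*2))/(-9730 - 11644) = -(-165)*(-16)/(-21374) = -15*176*(-1/21374) = -2640*(-1/21374) = 1320/10687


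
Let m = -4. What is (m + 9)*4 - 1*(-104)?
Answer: 124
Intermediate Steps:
(m + 9)*4 - 1*(-104) = (-4 + 9)*4 - 1*(-104) = 5*4 + 104 = 20 + 104 = 124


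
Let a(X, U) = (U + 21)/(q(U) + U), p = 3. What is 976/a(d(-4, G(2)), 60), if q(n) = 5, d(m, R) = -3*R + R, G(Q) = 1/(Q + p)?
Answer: 63440/81 ≈ 783.21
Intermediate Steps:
G(Q) = 1/(3 + Q) (G(Q) = 1/(Q + 3) = 1/(3 + Q))
d(m, R) = -2*R
a(X, U) = (21 + U)/(5 + U) (a(X, U) = (U + 21)/(5 + U) = (21 + U)/(5 + U))
976/a(d(-4, G(2)), 60) = 976/(((21 + 60)/(5 + 60))) = 976/((81/65)) = 976/(((1/65)*81)) = 976/(81/65) = 976*(65/81) = 63440/81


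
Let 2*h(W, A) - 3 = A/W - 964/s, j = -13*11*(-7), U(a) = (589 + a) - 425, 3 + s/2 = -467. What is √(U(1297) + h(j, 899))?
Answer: √323925596064070/470470 ≈ 38.255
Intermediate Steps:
s = -940 (s = -6 + 2*(-467) = -6 - 934 = -940)
U(a) = 164 + a
j = 1001 (j = -143*(-7) = 1001)
h(W, A) = 473/235 + A/(2*W) (h(W, A) = 3/2 + (A/W - 964/(-940))/2 = 3/2 + (A/W - 964*(-1/940))/2 = 3/2 + (A/W + 241/235)/2 = 3/2 + (241/235 + A/W)/2 = 3/2 + (241/470 + A/(2*W)) = 473/235 + A/(2*W))
√(U(1297) + h(j, 899)) = √((164 + 1297) + (473/235 + (½)*899/1001)) = √(1461 + (473/235 + (½)*899*(1/1001))) = √(1461 + (473/235 + 899/2002)) = √(1461 + 1158211/470470) = √(688514881/470470) = √323925596064070/470470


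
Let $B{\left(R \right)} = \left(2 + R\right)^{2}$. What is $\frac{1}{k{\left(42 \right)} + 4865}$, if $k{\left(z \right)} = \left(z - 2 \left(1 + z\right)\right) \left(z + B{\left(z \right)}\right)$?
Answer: $- \frac{1}{82167} \approx -1.217 \cdot 10^{-5}$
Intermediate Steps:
$k{\left(z \right)} = \left(-2 - z\right) \left(z + \left(2 + z\right)^{2}\right)$ ($k{\left(z \right)} = \left(z - 2 \left(1 + z\right)\right) \left(z + \left(2 + z\right)^{2}\right) = \left(z - \left(2 + 2 z\right)\right) \left(z + \left(2 + z\right)^{2}\right) = \left(-2 - z\right) \left(z + \left(2 + z\right)^{2}\right)$)
$\frac{1}{k{\left(42 \right)} + 4865} = \frac{1}{\left(-8 - 42^{3} - 588 - 7 \cdot 42^{2}\right) + 4865} = \frac{1}{\left(-8 - 74088 - 588 - 12348\right) + 4865} = \frac{1}{-87032 + 4865} = \frac{1}{-82167} = - \frac{1}{82167}$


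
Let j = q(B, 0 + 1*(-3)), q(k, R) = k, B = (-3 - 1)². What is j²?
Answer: 256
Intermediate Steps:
B = 16 (B = (-4)² = 16)
j = 16
j² = 16² = 256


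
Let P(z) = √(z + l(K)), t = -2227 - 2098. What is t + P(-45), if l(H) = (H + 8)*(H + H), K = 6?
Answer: -4325 + √123 ≈ -4313.9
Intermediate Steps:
l(H) = 2*H*(8 + H) (l(H) = (8 + H)*(2*H) = 2*H*(8 + H))
t = -4325
P(z) = √(168 + z) (P(z) = √(z + 2*6*(8 + 6)) = √(z + 2*6*14) = √(z + 168) = √(168 + z))
t + P(-45) = -4325 + √(168 - 45) = -4325 + √123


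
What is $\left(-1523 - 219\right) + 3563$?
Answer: $1821$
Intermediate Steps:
$\left(-1523 - 219\right) + 3563 = -1742 + 3563 = 1821$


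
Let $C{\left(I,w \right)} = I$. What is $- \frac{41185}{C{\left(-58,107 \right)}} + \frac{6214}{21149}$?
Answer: $\frac{871381977}{1226642} \approx 710.38$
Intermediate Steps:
$- \frac{41185}{C{\left(-58,107 \right)}} + \frac{6214}{21149} = - \frac{41185}{-58} + \frac{6214}{21149} = \left(-41185\right) \left(- \frac{1}{58}\right) + 6214 \cdot \frac{1}{21149} = \frac{41185}{58} + \frac{6214}{21149} = \frac{871381977}{1226642}$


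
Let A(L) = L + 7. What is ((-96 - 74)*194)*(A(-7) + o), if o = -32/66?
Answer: 527680/33 ≈ 15990.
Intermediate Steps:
o = -16/33 (o = -32*1/66 = -16/33 ≈ -0.48485)
A(L) = 7 + L
((-96 - 74)*194)*(A(-7) + o) = ((-96 - 74)*194)*((7 - 7) - 16/33) = (-170*194)*(0 - 16/33) = -32980*(-16/33) = 527680/33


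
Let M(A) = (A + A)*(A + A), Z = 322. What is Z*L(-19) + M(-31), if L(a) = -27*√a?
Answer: 3844 - 8694*I*√19 ≈ 3844.0 - 37896.0*I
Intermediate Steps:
M(A) = 4*A² (M(A) = (2*A)*(2*A) = 4*A²)
Z*L(-19) + M(-31) = 322*(-27*I*√19) + 4*(-31)² = 322*(-27*I*√19) + 4*961 = 322*(-27*I*√19) + 3844 = -8694*I*√19 + 3844 = 3844 - 8694*I*√19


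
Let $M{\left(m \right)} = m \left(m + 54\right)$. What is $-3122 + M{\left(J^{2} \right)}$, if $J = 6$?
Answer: $118$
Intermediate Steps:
$M{\left(m \right)} = m \left(54 + m\right)$
$-3122 + M{\left(J^{2} \right)} = -3122 + 6^{2} \left(54 + 6^{2}\right) = -3122 + 36 \left(54 + 36\right) = -3122 + 36 \cdot 90 = -3122 + 3240 = 118$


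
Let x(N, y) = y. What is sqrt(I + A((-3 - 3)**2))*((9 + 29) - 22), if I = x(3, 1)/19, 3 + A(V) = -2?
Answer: 16*I*sqrt(1786)/19 ≈ 35.588*I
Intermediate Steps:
A(V) = -5 (A(V) = -3 - 2 = -5)
I = 1/19 ≈ 0.052632
sqrt(I + A((-3 - 3)**2))*((9 + 29) - 22) = sqrt(1/19 - 5)*((9 + 29) - 22) = sqrt(-94/19)*(38 - 22) = (I*sqrt(1786)/19)*16 = 16*I*sqrt(1786)/19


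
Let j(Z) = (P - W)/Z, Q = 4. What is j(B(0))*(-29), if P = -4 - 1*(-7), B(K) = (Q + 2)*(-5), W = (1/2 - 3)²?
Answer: -377/120 ≈ -3.1417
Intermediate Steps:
W = 25/4 (W = (½ - 3)² = (-5/2)² = 25/4 ≈ 6.2500)
B(K) = -30 (B(K) = (4 + 2)*(-5) = 6*(-5) = -30)
P = 3 (P = -4 + 7 = 3)
j(Z) = -13/(4*Z) (j(Z) = (3 - 1*25/4)/Z = (3 - 25/4)/Z = -13/(4*Z))
j(B(0))*(-29) = -13/4/(-30)*(-29) = -13/4*(-1/30)*(-29) = (13/120)*(-29) = -377/120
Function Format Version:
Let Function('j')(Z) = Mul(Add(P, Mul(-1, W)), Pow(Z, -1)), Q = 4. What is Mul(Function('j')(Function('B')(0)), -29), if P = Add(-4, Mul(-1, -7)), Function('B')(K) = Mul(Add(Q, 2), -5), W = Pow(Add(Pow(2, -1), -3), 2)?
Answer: Rational(-377, 120) ≈ -3.1417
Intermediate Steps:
W = Rational(25, 4) (W = Pow(Add(Rational(1, 2), -3), 2) = Pow(Rational(-5, 2), 2) = Rational(25, 4) ≈ 6.2500)
Function('B')(K) = -30 (Function('B')(K) = Mul(Add(4, 2), -5) = Mul(6, -5) = -30)
P = 3 (P = Add(-4, 7) = 3)
Function('j')(Z) = Mul(Rational(-13, 4), Pow(Z, -1)) (Function('j')(Z) = Mul(Add(3, Mul(-1, Rational(25, 4))), Pow(Z, -1)) = Mul(Add(3, Rational(-25, 4)), Pow(Z, -1)) = Mul(Rational(-13, 4), Pow(Z, -1)))
Mul(Function('j')(Function('B')(0)), -29) = Mul(Mul(Rational(-13, 4), Pow(-30, -1)), -29) = Mul(Mul(Rational(-13, 4), Rational(-1, 30)), -29) = Mul(Rational(13, 120), -29) = Rational(-377, 120)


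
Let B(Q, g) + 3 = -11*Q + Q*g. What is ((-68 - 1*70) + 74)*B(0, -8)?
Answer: 192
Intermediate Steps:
B(Q, g) = -3 - 11*Q + Q*g (B(Q, g) = -3 + (-11*Q + Q*g) = -3 - 11*Q + Q*g)
((-68 - 1*70) + 74)*B(0, -8) = ((-68 - 1*70) + 74)*(-3 - 11*0 + 0*(-8)) = ((-68 - 70) + 74)*(-3 + 0 + 0) = (-138 + 74)*(-3) = -64*(-3) = 192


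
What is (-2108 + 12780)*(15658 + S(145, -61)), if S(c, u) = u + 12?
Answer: 166579248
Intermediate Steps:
S(c, u) = 12 + u
(-2108 + 12780)*(15658 + S(145, -61)) = (-2108 + 12780)*(15658 + (12 - 61)) = 10672*(15658 - 49) = 10672*15609 = 166579248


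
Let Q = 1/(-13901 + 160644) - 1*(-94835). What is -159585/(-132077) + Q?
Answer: 1838056136248917/19381375211 ≈ 94836.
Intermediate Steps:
Q = 13916372406/146743 (Q = 1/146743 + 94835 = 13916372406/146743 ≈ 94835.)
-159585/(-132077) + Q = -159585/(-132077) + 13916372406/146743 = -159585*(-1/132077) + 13916372406/146743 = 159585/132077 + 13916372406/146743 = 1838056136248917/19381375211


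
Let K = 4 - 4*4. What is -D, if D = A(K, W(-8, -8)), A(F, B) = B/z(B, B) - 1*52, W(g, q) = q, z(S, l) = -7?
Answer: 356/7 ≈ 50.857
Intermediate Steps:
K = -12 (K = 4 - 16 = -12)
A(F, B) = -52 - B/7 (A(F, B) = B/(-7) - 1*52 = B*(-⅐) - 52 = -B/7 - 52 = -52 - B/7)
D = -356/7 (D = -52 - ⅐*(-8) = -52 + 8/7 = -356/7 ≈ -50.857)
-D = -1*(-356/7) = 356/7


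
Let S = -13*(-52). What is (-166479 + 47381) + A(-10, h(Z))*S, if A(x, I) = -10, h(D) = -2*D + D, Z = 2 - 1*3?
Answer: -125858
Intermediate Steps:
Z = -1 (Z = 2 - 3 = -1)
h(D) = -D
S = 676
(-166479 + 47381) + A(-10, h(Z))*S = (-166479 + 47381) - 10*676 = -119098 - 6760 = -125858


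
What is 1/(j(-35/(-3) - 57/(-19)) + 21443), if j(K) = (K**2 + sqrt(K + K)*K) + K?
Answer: 1755495/38045941921 - 792*sqrt(66)/38045941921 ≈ 4.5972e-5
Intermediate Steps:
j(K) = K + K**2 + sqrt(2)*K**(3/2) (j(K) = (K**2 + sqrt(2*K)*K) + K = (K**2 + (sqrt(2)*sqrt(K))*K) + K = (K**2 + sqrt(2)*K**(3/2)) + K = K + K**2 + sqrt(2)*K**(3/2))
1/(j(-35/(-3) - 57/(-19)) + 21443) = 1/(((-35/(-3) - 57/(-19)) + (-35/(-3) - 57/(-19))**2 + sqrt(2)*(-35/(-3) - 57/(-19))**(3/2)) + 21443) = 1/(((-35*(-1/3) - 57*(-1/19)) + (-35*(-1/3) - 57*(-1/19))**2 + sqrt(2)*(-35*(-1/3) - 57*(-1/19))**(3/2)) + 21443) = 1/(((35/3 + 3) + (35/3 + 3)**2 + sqrt(2)*(35/3 + 3)**(3/2)) + 21443) = 1/((44/3 + (44/3)**2 + sqrt(2)*(44/3)**(3/2)) + 21443) = 1/((44/3 + 1936/9 + sqrt(2)*(88*sqrt(33)/9)) + 21443) = 1/((44/3 + 1936/9 + 88*sqrt(66)/9) + 21443) = 1/((2068/9 + 88*sqrt(66)/9) + 21443) = 1/(195055/9 + 88*sqrt(66)/9)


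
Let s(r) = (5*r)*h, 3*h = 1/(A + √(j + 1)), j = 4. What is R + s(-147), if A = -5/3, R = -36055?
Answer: -144955/4 - 441*√5/4 ≈ -36485.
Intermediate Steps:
A = -5/3 (A = -5*⅓ = -5/3 ≈ -1.6667)
h = 1/(3*(-5/3 + √5)) (h = 1/(3*(-5/3 + √(4 + 1))) = 1/(3*(-5/3 + √5)) ≈ 0.58541)
s(r) = 5*r*(¼ + 3*√5/20) (s(r) = (5*r)*(¼ + 3*√5/20) = 5*r*(¼ + 3*√5/20))
R + s(-147) = -36055 + ((5/4)*(-147) + (¾)*(-147)*√5) = -36055 + (-735/4 - 441*√5/4) = -144955/4 - 441*√5/4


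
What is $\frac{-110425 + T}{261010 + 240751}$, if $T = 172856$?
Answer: $\frac{62431}{501761} \approx 0.12442$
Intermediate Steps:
$\frac{-110425 + T}{261010 + 240751} = \frac{-110425 + 172856}{261010 + 240751} = \frac{62431}{501761}$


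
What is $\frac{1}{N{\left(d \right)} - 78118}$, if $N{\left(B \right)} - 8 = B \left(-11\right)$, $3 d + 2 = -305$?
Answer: $- \frac{3}{230953} \approx -1.299 \cdot 10^{-5}$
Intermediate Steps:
$d = - \frac{307}{3}$ ($d = - \frac{2}{3} + \frac{1}{3} \left(-305\right) = - \frac{2}{3} - \frac{305}{3} = - \frac{307}{3} \approx -102.33$)
$N{\left(B \right)} = 8 - 11 B$ ($N{\left(B \right)} = 8 + B \left(-11\right) = 8 - 11 B$)
$\frac{1}{N{\left(d \right)} - 78118} = \frac{1}{\left(8 - - \frac{3377}{3}\right) - 78118} = \frac{1}{\left(8 + \frac{3377}{3}\right) - 78118} = \frac{1}{\frac{3401}{3} - 78118} = \frac{1}{- \frac{230953}{3}} = - \frac{3}{230953}$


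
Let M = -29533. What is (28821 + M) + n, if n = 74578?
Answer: 73866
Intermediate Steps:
(28821 + M) + n = (28821 - 29533) + 74578 = -712 + 74578 = 73866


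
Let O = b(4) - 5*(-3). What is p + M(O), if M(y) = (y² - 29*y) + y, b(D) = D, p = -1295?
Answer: -1466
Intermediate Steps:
O = 19 (O = 4 - 5*(-3) = 4 + 15 = 19)
M(y) = y² - 28*y
p + M(O) = -1295 + 19*(-28 + 19) = -1295 + 19*(-9) = -1295 - 171 = -1466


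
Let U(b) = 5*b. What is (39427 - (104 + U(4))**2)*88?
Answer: 2116488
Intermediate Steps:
(39427 - (104 + U(4))**2)*88 = (39427 - (104 + 5*4)**2)*88 = (39427 - (104 + 20)**2)*88 = (39427 - 1*124**2)*88 = (39427 - 1*15376)*88 = (39427 - 15376)*88 = 24051*88 = 2116488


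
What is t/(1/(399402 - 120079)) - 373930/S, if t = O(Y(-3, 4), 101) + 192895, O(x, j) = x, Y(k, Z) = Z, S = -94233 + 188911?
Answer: 2550678688712838/47339 ≈ 5.3881e+10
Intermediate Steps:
S = 94678
t = 192899 (t = 4 + 192895 = 192899)
t/(1/(399402 - 120079)) - 373930/S = 192899/(1/(399402 - 120079)) - 373930/94678 = 192899/(1/279323) - 373930*1/94678 = 192899/(1/279323) - 186965/47339 = 192899*279323 - 186965/47339 = 53881127377 - 186965/47339 = 2550678688712838/47339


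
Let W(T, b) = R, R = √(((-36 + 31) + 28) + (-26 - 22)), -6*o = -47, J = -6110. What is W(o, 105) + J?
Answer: -6110 + 5*I ≈ -6110.0 + 5.0*I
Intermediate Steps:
o = 47/6 (o = -⅙*(-47) = 47/6 ≈ 7.8333)
R = 5*I (R = √((-5 + 28) - 48) = √(23 - 48) = √(-25) = 5*I ≈ 5.0*I)
W(T, b) = 5*I
W(o, 105) + J = 5*I - 6110 = -6110 + 5*I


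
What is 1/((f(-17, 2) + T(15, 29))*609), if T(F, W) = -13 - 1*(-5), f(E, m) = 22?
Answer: 1/8526 ≈ 0.00011729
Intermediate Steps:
T(F, W) = -8 (T(F, W) = -13 + 5 = -8)
1/((f(-17, 2) + T(15, 29))*609) = 1/((22 - 8)*609) = (1/609)/14 = (1/14)*(1/609) = 1/8526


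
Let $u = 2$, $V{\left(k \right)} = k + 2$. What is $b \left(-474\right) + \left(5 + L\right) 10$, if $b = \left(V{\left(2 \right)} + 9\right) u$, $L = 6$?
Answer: $-12214$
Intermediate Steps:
$V{\left(k \right)} = 2 + k$
$b = 26$ ($b = \left(\left(2 + 2\right) + 9\right) 2 = \left(4 + 9\right) 2 = 13 \cdot 2 = 26$)
$b \left(-474\right) + \left(5 + L\right) 10 = 26 \left(-474\right) + \left(5 + 6\right) 10 = -12324 + 11 \cdot 10 = -12324 + 110 = -12214$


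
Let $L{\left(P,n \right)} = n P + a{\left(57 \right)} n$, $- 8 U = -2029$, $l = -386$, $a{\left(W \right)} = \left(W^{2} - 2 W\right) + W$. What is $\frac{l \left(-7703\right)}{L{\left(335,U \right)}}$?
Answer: $\frac{23786864}{7156283} \approx 3.3239$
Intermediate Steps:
$a{\left(W \right)} = W^{2} - W$
$U = \frac{2029}{8}$ ($U = \left(- \frac{1}{8}\right) \left(-2029\right) = \frac{2029}{8} \approx 253.63$)
$L{\left(P,n \right)} = 3192 n + P n$ ($L{\left(P,n \right)} = n P + 57 \left(-1 + 57\right) n = P n + 57 \cdot 56 n = P n + 3192 n = 3192 n + P n$)
$\frac{l \left(-7703\right)}{L{\left(335,U \right)}} = \frac{\left(-386\right) \left(-7703\right)}{\frac{2029}{8} \left(3192 + 335\right)} = \frac{2973358}{\frac{2029}{8} \cdot 3527} = \frac{2973358}{\frac{7156283}{8}} = 2973358 \cdot \frac{8}{7156283} = \frac{23786864}{7156283}$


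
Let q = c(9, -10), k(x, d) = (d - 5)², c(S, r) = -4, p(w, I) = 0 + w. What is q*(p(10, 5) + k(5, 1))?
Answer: -104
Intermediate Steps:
p(w, I) = w
k(x, d) = (-5 + d)²
q = -4
q*(p(10, 5) + k(5, 1)) = -4*(10 + (-5 + 1)²) = -4*(10 + (-4)²) = -4*(10 + 16) = -4*26 = -104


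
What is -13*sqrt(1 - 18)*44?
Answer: -572*I*sqrt(17) ≈ -2358.4*I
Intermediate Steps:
-13*sqrt(1 - 18)*44 = -13*I*sqrt(17)*44 = -572*I*sqrt(17)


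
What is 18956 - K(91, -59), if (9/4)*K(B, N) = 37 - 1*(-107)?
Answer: 18892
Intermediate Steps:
K(B, N) = 64 (K(B, N) = 4*(37 - 1*(-107))/9 = 4*(37 + 107)/9 = (4/9)*144 = 64)
18956 - K(91, -59) = 18956 - 1*64 = 18956 - 64 = 18892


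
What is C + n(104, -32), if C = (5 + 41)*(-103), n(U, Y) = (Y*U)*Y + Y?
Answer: 101726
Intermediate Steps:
n(U, Y) = Y + U*Y**2 (n(U, Y) = (U*Y)*Y + Y = U*Y**2 + Y = Y + U*Y**2)
C = -4738 (C = 46*(-103) = -4738)
C + n(104, -32) = -4738 - 32*(1 + 104*(-32)) = -4738 - 32*(1 - 3328) = -4738 - 32*(-3327) = -4738 + 106464 = 101726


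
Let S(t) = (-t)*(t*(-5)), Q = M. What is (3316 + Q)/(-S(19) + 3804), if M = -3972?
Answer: -656/1999 ≈ -0.32816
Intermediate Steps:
Q = -3972
S(t) = 5*t² (S(t) = (-t)*(-5*t) = 5*t²)
(3316 + Q)/(-S(19) + 3804) = (3316 - 3972)/(-5*19² + 3804) = -656/(-5*361 + 3804) = -656/(-1*1805 + 3804) = -656/(-1805 + 3804) = -656/1999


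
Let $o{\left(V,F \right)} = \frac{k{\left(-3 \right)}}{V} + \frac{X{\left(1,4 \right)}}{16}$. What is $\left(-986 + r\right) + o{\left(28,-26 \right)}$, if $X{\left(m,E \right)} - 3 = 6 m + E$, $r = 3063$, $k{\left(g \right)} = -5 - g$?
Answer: $\frac{232707}{112} \approx 2077.7$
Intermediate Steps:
$X{\left(m,E \right)} = 3 + E + 6 m$ ($X{\left(m,E \right)} = 3 + \left(6 m + E\right) = 3 + \left(E + 6 m\right) = 3 + E + 6 m$)
$o{\left(V,F \right)} = \frac{13}{16} - \frac{2}{V}$ ($o{\left(V,F \right)} = \frac{-5 - -3}{V} + \frac{3 + 4 + 6 \cdot 1}{16} = \frac{-5 + 3}{V} + \left(3 + 4 + 6\right) \frac{1}{16} = - \frac{2}{V} + 13 \cdot \frac{1}{16} = - \frac{2}{V} + \frac{13}{16} = \frac{13}{16} - \frac{2}{V}$)
$\left(-986 + r\right) + o{\left(28,-26 \right)} = \left(-986 + 3063\right) + \left(\frac{13}{16} - \frac{2}{28}\right) = 2077 + \left(\frac{13}{16} - \frac{1}{14}\right) = 2077 + \frac{83}{112} = \frac{232707}{112}$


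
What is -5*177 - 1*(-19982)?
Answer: 19097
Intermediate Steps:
-5*177 - 1*(-19982) = -885 + 19982 = 19097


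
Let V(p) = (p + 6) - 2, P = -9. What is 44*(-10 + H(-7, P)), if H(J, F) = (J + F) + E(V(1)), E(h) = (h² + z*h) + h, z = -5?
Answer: -924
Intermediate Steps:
V(p) = 4 + p (V(p) = (6 + p) - 2 = 4 + p)
E(h) = h² - 4*h (E(h) = (h² - 5*h) + h = h² - 4*h)
H(J, F) = 5 + F + J (H(J, F) = (J + F) + (4 + 1)*(-4 + (4 + 1)) = (F + J) + 5*(-4 + 5) = (F + J) + 5*1 = (F + J) + 5 = 5 + F + J)
44*(-10 + H(-7, P)) = 44*(-10 + (5 - 9 - 7)) = 44*(-10 - 11) = 44*(-21) = -924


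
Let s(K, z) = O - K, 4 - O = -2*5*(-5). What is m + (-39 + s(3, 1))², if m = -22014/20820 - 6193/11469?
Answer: 308127728449/39797430 ≈ 7742.4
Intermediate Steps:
O = -46 (O = 4 - (-2*5)*(-5) = 4 - (-10)*(-5) = 4 - 1*50 = 4 - 50 = -46)
m = -63569471/39797430 (m = -22014*1/20820 - 6193*1/11469 = -3669/3470 - 6193/11469 = -63569471/39797430 ≈ -1.5973)
s(K, z) = -46 - K
m + (-39 + s(3, 1))² = -63569471/39797430 + (-39 + (-46 - 1*3))² = -63569471/39797430 + (-39 + (-46 - 3))² = -63569471/39797430 + (-39 - 49)² = -63569471/39797430 + (-88)² = -63569471/39797430 + 7744 = 308127728449/39797430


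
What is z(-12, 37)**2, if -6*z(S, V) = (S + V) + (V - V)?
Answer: 625/36 ≈ 17.361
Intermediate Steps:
z(S, V) = -S/6 - V/6 (z(S, V) = -((S + V) + (V - V))/6 = -((S + V) + 0)/6 = -(S + V)/6 = -S/6 - V/6)
z(-12, 37)**2 = (-1/6*(-12) - 1/6*37)**2 = (2 - 37/6)**2 = (-25/6)**2 = 625/36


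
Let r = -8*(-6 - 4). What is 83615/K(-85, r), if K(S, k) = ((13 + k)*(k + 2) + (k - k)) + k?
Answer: 83615/7706 ≈ 10.851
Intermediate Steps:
r = 80 (r = -8*(-10) = 80)
K(S, k) = k + (2 + k)*(13 + k) (K(S, k) = ((13 + k)*(2 + k) + 0) + k = ((2 + k)*(13 + k) + 0) + k = (2 + k)*(13 + k) + k = k + (2 + k)*(13 + k))
83615/K(-85, r) = 83615/(26 + 80**2 + 16*80) = 83615/(26 + 6400 + 1280) = 83615/7706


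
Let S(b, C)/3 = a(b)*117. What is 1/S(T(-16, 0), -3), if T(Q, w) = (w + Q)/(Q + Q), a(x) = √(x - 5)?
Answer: -I*√2/1053 ≈ -0.001343*I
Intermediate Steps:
a(x) = √(-5 + x)
T(Q, w) = (Q + w)/(2*Q) (T(Q, w) = (Q + w)/((2*Q)) = (Q + w)*(1/(2*Q)) = (Q + w)/(2*Q))
S(b, C) = 351*√(-5 + b) (S(b, C) = 3*(√(-5 + b)*117) = 3*(117*√(-5 + b)) = 351*√(-5 + b))
1/S(T(-16, 0), -3) = 1/(351*√(-5 + (½)*(-16 + 0)/(-16))) = 1/(351*√(-5 + (½)*(-1/16)*(-16))) = 1/(351*√(-5 + ½)) = 1/(351*√(-9/2)) = 1/(351*(3*I*√2/2)) = 1/(1053*I*√2/2) = -I*√2/1053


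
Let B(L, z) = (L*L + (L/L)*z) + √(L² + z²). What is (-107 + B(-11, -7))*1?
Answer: 7 + √170 ≈ 20.038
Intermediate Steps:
B(L, z) = z + L² + √(L² + z²) (B(L, z) = (L² + 1*z) + √(L² + z²) = (L² + z) + √(L² + z²) = (z + L²) + √(L² + z²) = z + L² + √(L² + z²))
(-107 + B(-11, -7))*1 = (-107 + (-7 + (-11)² + √((-11)² + (-7)²)))*1 = (-107 + (-7 + 121 + √(121 + 49)))*1 = (-107 + (-7 + 121 + √170))*1 = (-107 + (114 + √170))*1 = (7 + √170)*1 = 7 + √170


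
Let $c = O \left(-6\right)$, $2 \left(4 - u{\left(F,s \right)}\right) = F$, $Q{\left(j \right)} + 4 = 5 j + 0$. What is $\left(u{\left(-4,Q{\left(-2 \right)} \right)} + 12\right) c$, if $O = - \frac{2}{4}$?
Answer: $54$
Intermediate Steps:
$Q{\left(j \right)} = -4 + 5 j$ ($Q{\left(j \right)} = -4 + \left(5 j + 0\right) = -4 + 5 j$)
$O = - \frac{1}{2}$ ($O = \left(-2\right) \frac{1}{4} = - \frac{1}{2} \approx -0.5$)
$u{\left(F,s \right)} = 4 - \frac{F}{2}$
$c = 3$ ($c = \left(- \frac{1}{2}\right) \left(-6\right) = 3$)
$\left(u{\left(-4,Q{\left(-2 \right)} \right)} + 12\right) c = \left(\left(4 - -2\right) + 12\right) 3 = \left(\left(4 + 2\right) + 12\right) 3 = \left(6 + 12\right) 3 = 18 \cdot 3 = 54$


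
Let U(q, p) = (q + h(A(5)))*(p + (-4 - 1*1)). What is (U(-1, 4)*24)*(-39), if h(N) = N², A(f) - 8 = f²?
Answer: 1018368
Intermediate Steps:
A(f) = 8 + f²
U(q, p) = (-5 + p)*(1089 + q) (U(q, p) = (q + (8 + 5²)²)*(p + (-4 - 1*1)) = (q + (8 + 25)²)*(p + (-4 - 1)) = (q + 33²)*(p - 5) = (q + 1089)*(-5 + p) = (1089 + q)*(-5 + p) = (-5 + p)*(1089 + q))
(U(-1, 4)*24)*(-39) = ((-5445 - 5*(-1) + 1089*4 + 4*(-1))*24)*(-39) = ((-5445 + 5 + 4356 - 4)*24)*(-39) = -1088*24*(-39) = -26112*(-39) = 1018368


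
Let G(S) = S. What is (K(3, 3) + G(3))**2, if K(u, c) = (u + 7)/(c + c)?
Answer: 196/9 ≈ 21.778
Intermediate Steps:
K(u, c) = (7 + u)/(2*c) (K(u, c) = (7 + u)/((2*c)) = (7 + u)*(1/(2*c)) = (7 + u)/(2*c))
(K(3, 3) + G(3))**2 = ((1/2)*(7 + 3)/3 + 3)**2 = ((1/2)*(1/3)*10 + 3)**2 = (5/3 + 3)**2 = (14/3)**2 = 196/9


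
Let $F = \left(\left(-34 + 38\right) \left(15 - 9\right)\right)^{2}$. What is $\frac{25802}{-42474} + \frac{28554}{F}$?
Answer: $\frac{11092043}{226528} \approx 48.965$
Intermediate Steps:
$F = 576$ ($F = \left(4 \cdot 6\right)^{2} = 24^{2} = 576$)
$\frac{25802}{-42474} + \frac{28554}{F} = \frac{25802}{-42474} + \frac{28554}{576} = 25802 \left(- \frac{1}{42474}\right) + 28554 \cdot \frac{1}{576} = - \frac{12901}{21237} + \frac{4759}{96} = \frac{11092043}{226528}$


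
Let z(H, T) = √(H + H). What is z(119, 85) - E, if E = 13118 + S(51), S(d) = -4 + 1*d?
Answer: -13165 + √238 ≈ -13150.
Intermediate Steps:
S(d) = -4 + d
z(H, T) = √2*√H (z(H, T) = √(2*H) = √2*√H)
E = 13165 (E = 13118 + (-4 + 51) = 13118 + 47 = 13165)
z(119, 85) - E = √2*√119 - 1*13165 = √238 - 13165 = -13165 + √238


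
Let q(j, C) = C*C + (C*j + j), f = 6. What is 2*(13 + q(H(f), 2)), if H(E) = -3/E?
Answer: 31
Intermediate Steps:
q(j, C) = j + C² + C*j (q(j, C) = C² + (j + C*j) = j + C² + C*j)
2*(13 + q(H(f), 2)) = 2*(13 + (-3/6 + 2² + 2*(-3/6))) = 2*(13 + (-3*⅙ + 4 + 2*(-3*⅙))) = 2*(13 + (-½ + 4 + 2*(-½))) = 2*(13 + (-½ + 4 - 1)) = 2*(13 + 5/2) = 2*(31/2) = 31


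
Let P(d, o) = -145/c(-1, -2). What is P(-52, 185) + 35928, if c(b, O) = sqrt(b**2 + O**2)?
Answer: 35928 - 29*sqrt(5) ≈ 35863.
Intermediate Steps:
c(b, O) = sqrt(O**2 + b**2)
P(d, o) = -29*sqrt(5) (P(d, o) = -145/sqrt((-2)**2 + (-1)**2) = -145/sqrt(4 + 1) = -145*sqrt(5)/5 = -29*sqrt(5))
P(-52, 185) + 35928 = -29*sqrt(5) + 35928 = 35928 - 29*sqrt(5)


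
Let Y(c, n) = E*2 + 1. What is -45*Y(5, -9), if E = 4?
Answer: -405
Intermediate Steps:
Y(c, n) = 9 (Y(c, n) = 4*2 + 1 = 8 + 1 = 9)
-45*Y(5, -9) = -45*9 = -405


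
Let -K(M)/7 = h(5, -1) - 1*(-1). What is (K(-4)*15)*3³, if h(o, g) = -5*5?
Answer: 68040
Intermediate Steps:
h(o, g) = -25
K(M) = 168 (K(M) = -7*(-25 - 1*(-1)) = -7*(-25 + 1) = -7*(-24) = 168)
(K(-4)*15)*3³ = (168*15)*3³ = 2520*27 = 68040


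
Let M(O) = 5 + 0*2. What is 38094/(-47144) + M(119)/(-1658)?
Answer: -15848893/19541188 ≈ -0.81105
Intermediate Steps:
M(O) = 5 (M(O) = 5 + 0 = 5)
38094/(-47144) + M(119)/(-1658) = 38094/(-47144) + 5/(-1658) = 38094*(-1/47144) + 5*(-1/1658) = -19047/23572 - 5/1658 = -15848893/19541188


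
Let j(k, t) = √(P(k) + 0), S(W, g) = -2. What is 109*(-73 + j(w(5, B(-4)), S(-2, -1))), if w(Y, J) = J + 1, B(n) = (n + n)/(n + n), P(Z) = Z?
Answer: -7957 + 109*√2 ≈ -7802.9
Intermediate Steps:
B(n) = 1 (B(n) = (2*n)/((2*n)) = (2*n)*(1/(2*n)) = 1)
w(Y, J) = 1 + J
j(k, t) = √k (j(k, t) = √(k + 0) = √k)
109*(-73 + j(w(5, B(-4)), S(-2, -1))) = 109*(-73 + √(1 + 1)) = 109*(-73 + √2) = -7957 + 109*√2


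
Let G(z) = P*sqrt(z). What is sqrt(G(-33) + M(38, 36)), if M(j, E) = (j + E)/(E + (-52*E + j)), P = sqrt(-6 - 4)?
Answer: sqrt(-33263 - 808201*sqrt(330))/899 ≈ 4.267*I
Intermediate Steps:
P = I*sqrt(10) (P = sqrt(-10) = I*sqrt(10) ≈ 3.1623*I)
M(j, E) = (E + j)/(j - 51*E) (M(j, E) = (E + j)/(E + (j - 52*E)) = (E + j)/(j - 51*E))
G(z) = I*sqrt(10)*sqrt(z) (G(z) = (I*sqrt(10))*sqrt(z) = I*sqrt(10)*sqrt(z))
sqrt(G(-33) + M(38, 36)) = sqrt(I*sqrt(10)*sqrt(-33) + (36 + 38)/(38 - 51*36)) = sqrt(I*sqrt(10)*(I*sqrt(33)) + 74/(38 - 1836)) = sqrt(-sqrt(330) + 74/(-1798)) = sqrt(-sqrt(330) - 1/1798*74) = sqrt(-sqrt(330) - 37/899) = sqrt(-37/899 - sqrt(330))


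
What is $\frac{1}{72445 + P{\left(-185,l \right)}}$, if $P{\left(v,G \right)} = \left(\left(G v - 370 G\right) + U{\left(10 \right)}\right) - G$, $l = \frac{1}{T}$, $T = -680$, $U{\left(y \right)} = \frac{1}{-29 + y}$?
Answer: $\frac{3230}{233999821} \approx 1.3803 \cdot 10^{-5}$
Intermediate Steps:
$l = - \frac{1}{680}$ ($l = \frac{1}{-680} = - \frac{1}{680} \approx -0.0014706$)
$P{\left(v,G \right)} = - \frac{1}{19} - 371 G + G v$ ($P{\left(v,G \right)} = \left(\left(G v - 370 G\right) + \frac{1}{-29 + 10}\right) - G = \left(\left(- 370 G + G v\right) + \frac{1}{-19}\right) - G = \left(\left(- 370 G + G v\right) - \frac{1}{19}\right) - G = \left(- \frac{1}{19} - 370 G + G v\right) - G = - \frac{1}{19} - 371 G + G v$)
$\frac{1}{72445 + P{\left(-185,l \right)}} = \frac{1}{72445 - - \frac{2471}{3230}} = \frac{1}{72445 + \left(- \frac{1}{19} + \frac{371}{680} + \frac{37}{136}\right)} = \frac{1}{72445 + \frac{2471}{3230}} = \frac{1}{\frac{233999821}{3230}} = \frac{3230}{233999821}$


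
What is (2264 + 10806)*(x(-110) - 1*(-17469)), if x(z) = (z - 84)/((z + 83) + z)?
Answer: 31282352290/137 ≈ 2.2834e+8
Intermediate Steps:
x(z) = (-84 + z)/(83 + 2*z) (x(z) = (-84 + z)/((83 + z) + z) = (-84 + z)/(83 + 2*z))
(2264 + 10806)*(x(-110) - 1*(-17469)) = (2264 + 10806)*((-84 - 110)/(83 + 2*(-110)) - 1*(-17469)) = 13070*(-194/(83 - 220) + 17469) = 13070*(-194/(-137) + 17469) = 13070*(-1/137*(-194) + 17469) = 13070*(194/137 + 17469) = 13070*(2393447/137) = 31282352290/137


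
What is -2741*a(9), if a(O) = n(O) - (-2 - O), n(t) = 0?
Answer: -30151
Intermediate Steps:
a(O) = 2 + O (a(O) = 0 - (-2 - O) = 0 + (2 + O) = 2 + O)
-2741*a(9) = -2741*(2 + 9) = -2741*11 = -30151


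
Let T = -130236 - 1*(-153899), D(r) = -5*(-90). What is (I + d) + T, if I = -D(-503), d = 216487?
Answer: 239700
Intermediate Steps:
D(r) = 450
I = -450 (I = -1*450 = -450)
T = 23663 (T = -130236 + 153899 = 23663)
(I + d) + T = (-450 + 216487) + 23663 = 216037 + 23663 = 239700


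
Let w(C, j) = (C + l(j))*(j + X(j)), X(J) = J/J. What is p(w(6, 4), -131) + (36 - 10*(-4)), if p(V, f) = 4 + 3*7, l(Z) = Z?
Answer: 101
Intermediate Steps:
X(J) = 1
w(C, j) = (1 + j)*(C + j) (w(C, j) = (C + j)*(j + 1) = (C + j)*(1 + j) = (1 + j)*(C + j))
p(V, f) = 25 (p(V, f) = 4 + 21 = 25)
p(w(6, 4), -131) + (36 - 10*(-4)) = 25 + (36 - 10*(-4)) = 25 + (36 - 1*(-40)) = 25 + (36 + 40) = 25 + 76 = 101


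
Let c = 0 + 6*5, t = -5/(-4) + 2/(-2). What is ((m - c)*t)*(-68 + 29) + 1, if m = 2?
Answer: 274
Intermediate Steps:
t = ¼ (t = -5*(-¼) + 2*(-½) = 5/4 - 1 = ¼ ≈ 0.25000)
c = 30 (c = 0 + 30 = 30)
((m - c)*t)*(-68 + 29) + 1 = ((2 - 1*30)*(¼))*(-68 + 29) + 1 = ((2 - 30)*(¼))*(-39) + 1 = -28*¼*(-39) + 1 = -7*(-39) + 1 = 273 + 1 = 274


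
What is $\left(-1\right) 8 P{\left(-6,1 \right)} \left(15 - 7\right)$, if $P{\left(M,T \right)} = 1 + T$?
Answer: $-128$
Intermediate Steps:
$\left(-1\right) 8 P{\left(-6,1 \right)} \left(15 - 7\right) = \left(-1\right) 8 \left(1 + 1\right) \left(15 - 7\right) = \left(-8\right) 2 \left(15 - 7\right) = \left(-16\right) 8 = -128$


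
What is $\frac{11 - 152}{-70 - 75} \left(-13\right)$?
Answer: $- \frac{1833}{145} \approx -12.641$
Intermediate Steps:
$\frac{11 - 152}{-70 - 75} \left(-13\right) = - \frac{141}{-145} \left(-13\right) = \left(-141\right) \left(- \frac{1}{145}\right) \left(-13\right) = \frac{141}{145} \left(-13\right) = - \frac{1833}{145}$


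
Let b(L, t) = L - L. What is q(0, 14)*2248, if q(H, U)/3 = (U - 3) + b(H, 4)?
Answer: 74184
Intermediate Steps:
b(L, t) = 0
q(H, U) = -9 + 3*U (q(H, U) = 3*((U - 3) + 0) = 3*((-3 + U) + 0) = 3*(-3 + U) = -9 + 3*U)
q(0, 14)*2248 = (-9 + 3*14)*2248 = (-9 + 42)*2248 = 33*2248 = 74184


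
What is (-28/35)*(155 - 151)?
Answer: -16/5 ≈ -3.2000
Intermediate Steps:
(-28/35)*(155 - 151) = -28*1/35*4 = -⅘*4 = -16/5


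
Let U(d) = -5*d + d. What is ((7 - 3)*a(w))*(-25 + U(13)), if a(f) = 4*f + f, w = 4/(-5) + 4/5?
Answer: 0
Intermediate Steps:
w = 0 (w = 4*(-⅕) + 4*(⅕) = -⅘ + ⅘ = 0)
a(f) = 5*f
U(d) = -4*d
((7 - 3)*a(w))*(-25 + U(13)) = ((7 - 3)*(5*0))*(-25 - 4*13) = (4*0)*(-25 - 52) = 0*(-77) = 0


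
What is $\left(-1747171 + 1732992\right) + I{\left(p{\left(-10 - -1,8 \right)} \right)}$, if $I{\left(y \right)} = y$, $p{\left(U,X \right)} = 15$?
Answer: $-14164$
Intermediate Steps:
$\left(-1747171 + 1732992\right) + I{\left(p{\left(-10 - -1,8 \right)} \right)} = \left(-1747171 + 1732992\right) + 15 = -14179 + 15 = -14164$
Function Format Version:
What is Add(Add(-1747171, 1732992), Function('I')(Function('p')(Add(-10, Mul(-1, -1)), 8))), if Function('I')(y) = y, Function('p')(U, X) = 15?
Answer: -14164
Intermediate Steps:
Add(Add(-1747171, 1732992), Function('I')(Function('p')(Add(-10, Mul(-1, -1)), 8))) = Add(Add(-1747171, 1732992), 15) = Add(-14179, 15) = -14164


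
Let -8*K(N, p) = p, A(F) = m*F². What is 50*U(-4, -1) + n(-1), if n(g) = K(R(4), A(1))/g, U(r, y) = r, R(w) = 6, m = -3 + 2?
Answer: -1601/8 ≈ -200.13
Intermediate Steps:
m = -1
A(F) = -F²
K(N, p) = -p/8
n(g) = 1/(8*g) (n(g) = (-(-1)*1²/8)/g = (-(-1)/8)/g = (-⅛*(-1))/g = 1/(8*g))
50*U(-4, -1) + n(-1) = 50*(-4) + (⅛)/(-1) = -200 + (⅛)*(-1) = -200 - ⅛ = -1601/8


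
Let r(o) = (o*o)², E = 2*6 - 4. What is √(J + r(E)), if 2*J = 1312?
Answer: 12*√33 ≈ 68.935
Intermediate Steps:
J = 656 (J = (½)*1312 = 656)
E = 8 (E = 12 - 4 = 8)
r(o) = o⁴ (r(o) = (o²)² = o⁴)
√(J + r(E)) = √(656 + 8⁴) = √(656 + 4096) = √4752 = 12*√33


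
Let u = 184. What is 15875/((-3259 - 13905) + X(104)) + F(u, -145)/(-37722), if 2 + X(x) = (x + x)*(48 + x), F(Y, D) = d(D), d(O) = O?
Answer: 6009320/5450829 ≈ 1.1025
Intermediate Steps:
F(Y, D) = D
X(x) = -2 + 2*x*(48 + x) (X(x) = -2 + (x + x)*(48 + x) = -2 + (2*x)*(48 + x) = -2 + 2*x*(48 + x))
15875/((-3259 - 13905) + X(104)) + F(u, -145)/(-37722) = 15875/((-3259 - 13905) + (-2 + 2*104**2 + 96*104)) - 145/(-37722) = 15875/(-17164 + (-2 + 2*10816 + 9984)) - 145*(-1/37722) = 15875/(-17164 + (-2 + 21632 + 9984)) + 145/37722 = 15875/(-17164 + 31614) + 145/37722 = 15875/14450 + 145/37722 = 15875*(1/14450) + 145/37722 = 635/578 + 145/37722 = 6009320/5450829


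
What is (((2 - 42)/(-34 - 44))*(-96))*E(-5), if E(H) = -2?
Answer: 1280/13 ≈ 98.462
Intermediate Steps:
(((2 - 42)/(-34 - 44))*(-96))*E(-5) = (((2 - 42)/(-34 - 44))*(-96))*(-2) = (-40/(-78)*(-96))*(-2) = (-40*(-1/78)*(-96))*(-2) = ((20/39)*(-96))*(-2) = -640/13*(-2) = 1280/13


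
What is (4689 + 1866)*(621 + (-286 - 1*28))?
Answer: 2012385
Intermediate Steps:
(4689 + 1866)*(621 + (-286 - 1*28)) = 6555*(621 + (-286 - 28)) = 6555*(621 - 314) = 6555*307 = 2012385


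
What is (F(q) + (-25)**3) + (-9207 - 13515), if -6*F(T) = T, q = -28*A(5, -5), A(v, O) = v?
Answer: -114971/3 ≈ -38324.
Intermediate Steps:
q = -140 (q = -28*5 = -140)
F(T) = -T/6
(F(q) + (-25)**3) + (-9207 - 13515) = (-1/6*(-140) + (-25)**3) + (-9207 - 13515) = (70/3 - 15625) - 22722 = -46805/3 - 22722 = -114971/3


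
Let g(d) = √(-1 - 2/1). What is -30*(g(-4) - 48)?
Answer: 1440 - 30*I*√3 ≈ 1440.0 - 51.962*I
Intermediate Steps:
g(d) = I*√3 (g(d) = √(-1 - 2*1) = √(-1 - 2) = √(-3) = I*√3)
-30*(g(-4) - 48) = -30*(I*√3 - 48) = -30*(-48 + I*√3) = 1440 - 30*I*√3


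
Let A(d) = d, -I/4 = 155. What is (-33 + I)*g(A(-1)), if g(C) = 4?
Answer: -2612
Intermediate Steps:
I = -620 (I = -4*155 = -620)
(-33 + I)*g(A(-1)) = (-33 - 620)*4 = -653*4 = -2612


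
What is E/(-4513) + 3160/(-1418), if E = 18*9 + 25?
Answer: -7263123/3199717 ≈ -2.2699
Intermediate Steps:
E = 187 (E = 162 + 25 = 187)
E/(-4513) + 3160/(-1418) = 187/(-4513) + 3160/(-1418) = 187*(-1/4513) + 3160*(-1/1418) = -187/4513 - 1580/709 = -7263123/3199717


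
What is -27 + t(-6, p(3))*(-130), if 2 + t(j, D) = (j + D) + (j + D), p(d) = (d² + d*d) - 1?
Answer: -2627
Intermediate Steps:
p(d) = -1 + 2*d² (p(d) = (d² + d²) - 1 = 2*d² - 1 = -1 + 2*d²)
t(j, D) = -2 + 2*D + 2*j (t(j, D) = -2 + ((j + D) + (j + D)) = -2 + ((D + j) + (D + j)) = -2 + (2*D + 2*j) = -2 + 2*D + 2*j)
-27 + t(-6, p(3))*(-130) = -27 + (-2 + 2*(-1 + 2*3²) + 2*(-6))*(-130) = -27 + (-2 + 2*(-1 + 2*9) - 12)*(-130) = -27 + (-2 + 2*(-1 + 18) - 12)*(-130) = -27 + (-2 + 2*17 - 12)*(-130) = -27 + (-2 + 34 - 12)*(-130) = -27 + 20*(-130) = -27 - 2600 = -2627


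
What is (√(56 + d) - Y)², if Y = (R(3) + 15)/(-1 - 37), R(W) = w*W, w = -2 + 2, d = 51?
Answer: 154733/1444 + 15*√107/19 ≈ 115.32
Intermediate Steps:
w = 0
R(W) = 0 (R(W) = 0*W = 0)
Y = -15/38 (Y = (0 + 15)/(-1 - 37) = 15/(-38) = 15*(-1/38) = -15/38 ≈ -0.39474)
(√(56 + d) - Y)² = (√(56 + 51) - 1*(-15/38))² = (√107 + 15/38)² = (15/38 + √107)²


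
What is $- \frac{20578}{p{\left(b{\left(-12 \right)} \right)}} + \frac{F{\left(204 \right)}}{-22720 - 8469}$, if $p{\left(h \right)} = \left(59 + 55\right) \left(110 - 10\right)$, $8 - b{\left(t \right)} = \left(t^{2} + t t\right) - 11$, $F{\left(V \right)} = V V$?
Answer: $- \frac{558114821}{177777300} \approx -3.1394$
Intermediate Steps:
$F{\left(V \right)} = V^{2}$
$b{\left(t \right)} = 19 - 2 t^{2}$ ($b{\left(t \right)} = 8 - \left(\left(t^{2} + t t\right) - 11\right) = 8 - \left(\left(t^{2} + t^{2}\right) - 11\right) = 8 - \left(2 t^{2} - 11\right) = 8 - \left(-11 + 2 t^{2}\right) = 19 - 2 t^{2}$)
$p{\left(h \right)} = 11400$ ($p{\left(h \right)} = 114 \cdot 100 = 11400$)
$- \frac{20578}{p{\left(b{\left(-12 \right)} \right)}} + \frac{F{\left(204 \right)}}{-22720 - 8469} = - \frac{20578}{11400} + \frac{204^{2}}{-22720 - 8469} = \left(-20578\right) \frac{1}{11400} + \frac{41616}{-22720 - 8469} = - \frac{10289}{5700} + \frac{41616}{-31189} = - \frac{10289}{5700} + 41616 \left(- \frac{1}{31189}\right) = - \frac{10289}{5700} - \frac{41616}{31189} = - \frac{558114821}{177777300}$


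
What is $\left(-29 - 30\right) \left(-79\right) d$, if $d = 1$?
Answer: $4661$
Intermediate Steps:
$\left(-29 - 30\right) \left(-79\right) d = \left(-29 - 30\right) \left(-79\right) 1 = \left(-59\right) \left(-79\right) 1 = 4661 \cdot 1 = 4661$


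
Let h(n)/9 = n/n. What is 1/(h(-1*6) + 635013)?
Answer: 1/635022 ≈ 1.5747e-6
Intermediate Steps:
h(n) = 9 (h(n) = 9*(n/n) = 9*1 = 9)
1/(h(-1*6) + 635013) = 1/(9 + 635013) = 1/635022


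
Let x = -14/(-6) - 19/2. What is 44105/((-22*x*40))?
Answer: 26463/3784 ≈ 6.9934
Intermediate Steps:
x = -43/6 (x = -14*(-⅙) - 19*½ = 7/3 - 19/2 = -43/6 ≈ -7.1667)
44105/((-22*x*40)) = 44105/((-22*(-43/6)*40)) = 44105/(((473/3)*40)) = 44105/(18920/3) = 44105*(3/18920) = 26463/3784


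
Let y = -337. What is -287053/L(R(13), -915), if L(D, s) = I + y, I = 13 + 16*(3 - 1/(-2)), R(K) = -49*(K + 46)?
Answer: 287053/268 ≈ 1071.1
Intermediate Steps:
R(K) = -2254 - 49*K (R(K) = -49*(46 + K) = -2254 - 49*K)
I = 69 (I = 13 + 16*(3 - 1*(-½)) = 13 + 16*(3 + ½) = 13 + 16*(7/2) = 13 + 56 = 69)
L(D, s) = -268 (L(D, s) = 69 - 337 = -268)
-287053/L(R(13), -915) = -287053/(-268) = -287053*(-1/268) = 287053/268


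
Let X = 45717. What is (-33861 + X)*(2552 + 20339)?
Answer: 271395696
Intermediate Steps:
(-33861 + X)*(2552 + 20339) = (-33861 + 45717)*(2552 + 20339) = 11856*22891 = 271395696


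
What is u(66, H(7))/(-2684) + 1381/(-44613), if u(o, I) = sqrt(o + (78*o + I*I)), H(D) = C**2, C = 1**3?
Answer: -1381/44613 - sqrt(5215)/2684 ≈ -0.057861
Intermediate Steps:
C = 1
H(D) = 1 (H(D) = 1**2 = 1)
u(o, I) = sqrt(I**2 + 79*o) (u(o, I) = sqrt(o + (78*o + I**2)) = sqrt(o + (I**2 + 78*o)) = sqrt(I**2 + 79*o))
u(66, H(7))/(-2684) + 1381/(-44613) = sqrt(1**2 + 79*66)/(-2684) + 1381/(-44613) = sqrt(1 + 5214)*(-1/2684) + 1381*(-1/44613) = sqrt(5215)*(-1/2684) - 1381/44613 = -sqrt(5215)/2684 - 1381/44613 = -1381/44613 - sqrt(5215)/2684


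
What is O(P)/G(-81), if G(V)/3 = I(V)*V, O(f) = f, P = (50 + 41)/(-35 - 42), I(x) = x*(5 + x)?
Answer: 13/16454988 ≈ 7.9003e-7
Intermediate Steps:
P = -13/11 (P = 91/(-77) = 91*(-1/77) = -13/11 ≈ -1.1818)
G(V) = 3*V²*(5 + V) (G(V) = 3*((V*(5 + V))*V) = 3*(V²*(5 + V)) = 3*V²*(5 + V))
O(P)/G(-81) = -13*1/(19683*(5 - 81))/11 = -13/(11*(3*6561*(-76))) = -13/11/(-1495908) = -13/11*(-1/1495908) = 13/16454988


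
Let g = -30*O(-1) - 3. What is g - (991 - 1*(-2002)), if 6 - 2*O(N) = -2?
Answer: -3116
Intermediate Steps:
O(N) = 4 (O(N) = 3 - ½*(-2) = 3 + 1 = 4)
g = -123 (g = -30*4 - 3 = -120 - 3 = -123)
g - (991 - 1*(-2002)) = -123 - (991 - 1*(-2002)) = -123 - (991 + 2002) = -123 - 1*2993 = -123 - 2993 = -3116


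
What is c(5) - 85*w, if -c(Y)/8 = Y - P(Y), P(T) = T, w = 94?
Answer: -7990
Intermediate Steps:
c(Y) = 0 (c(Y) = -8*(Y - Y) = -8*0 = 0)
c(5) - 85*w = 0 - 85*94 = 0 - 7990 = -7990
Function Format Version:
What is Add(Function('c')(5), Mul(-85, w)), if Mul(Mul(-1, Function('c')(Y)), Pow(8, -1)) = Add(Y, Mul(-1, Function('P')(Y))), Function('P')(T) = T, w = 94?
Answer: -7990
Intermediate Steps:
Function('c')(Y) = 0 (Function('c')(Y) = Mul(-8, Add(Y, Mul(-1, Y))) = Mul(-8, 0) = 0)
Add(Function('c')(5), Mul(-85, w)) = Add(0, Mul(-85, 94)) = Add(0, -7990) = -7990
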